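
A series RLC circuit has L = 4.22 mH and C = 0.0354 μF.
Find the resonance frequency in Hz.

Step 1 — Resonance condition Im(Z)=0 gives ω₀ = 1/√(LC).
Step 2 — ω₀ = 1/√(0.00422·3.54e-08) = 8.182e+04 rad/s.
Step 3 — f₀ = ω₀/(2π) = 1.302e+04 Hz.

f₀ = 1.302e+04 Hz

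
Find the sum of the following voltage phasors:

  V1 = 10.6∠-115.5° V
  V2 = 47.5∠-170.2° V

Step 1 — Convert each phasor to rectangular form:
  V1 = 10.6·(cos(-115.5°) + j·sin(-115.5°)) = -4.563 - j9.567 V
  V2 = 47.5·(cos(-170.2°) + j·sin(-170.2°)) = -46.81 - j8.085 V
Step 2 — Sum components: V_total = -51.37 - j17.65 V.
Step 3 — Convert to polar: |V_total| = 54.32 V, ∠V_total = -161.0°.

V_total = 54.32∠-161.0° V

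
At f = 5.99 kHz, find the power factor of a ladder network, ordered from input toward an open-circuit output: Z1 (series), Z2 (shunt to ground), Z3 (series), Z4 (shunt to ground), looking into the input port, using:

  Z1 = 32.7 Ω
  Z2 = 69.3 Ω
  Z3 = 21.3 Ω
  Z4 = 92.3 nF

Step 1 — Angular frequency: ω = 2π·f = 2π·5990 = 3.764e+04 rad/s.
Step 2 — Component impedances:
  Z1: Z = R = 32.7 Ω
  Z2: Z = R = 69.3 Ω
  Z3: Z = R = 21.3 Ω
  Z4: Z = 1/(jωC) = -j/(ω·C) = 0 - j287.9 Ω
Step 3 — Ladder network (open output): work backward from the far end, alternating series and parallel combinations. Z_in = 97.22 - j15.18 Ω = 98.4∠-8.9° Ω.
Step 4 — Power factor: PF = cos(φ) = Re(Z)/|Z| = 97.22/98.4 = 0.988.
Step 5 — Type: Im(Z) = -15.18 ⇒ leading (phase φ = -8.9°).

PF = 0.988 (leading, φ = -8.9°)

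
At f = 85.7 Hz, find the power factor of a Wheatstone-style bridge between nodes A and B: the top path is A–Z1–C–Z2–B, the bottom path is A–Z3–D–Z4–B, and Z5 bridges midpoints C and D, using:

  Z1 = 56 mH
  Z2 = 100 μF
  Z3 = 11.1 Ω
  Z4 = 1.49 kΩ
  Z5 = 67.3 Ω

Step 1 — Angular frequency: ω = 2π·f = 2π·85.7 = 538.5 rad/s.
Step 2 — Component impedances:
  Z1: Z = jωL = j·538.5·0.056 = 0 + j30.15 Ω
  Z2: Z = 1/(jωC) = -j/(ω·C) = 0 - j18.57 Ω
  Z3: Z = R = 11.1 Ω
  Z4: Z = R = 1490 Ω
  Z5: Z = R = 67.3 Ω
Step 3 — Bridge requires nodal analysis (the Z5 bridge couples midpoints C and D, so the two paths cannot be reduced to a simple series/parallel combination). Setting node B to ground and injecting 1 A at node A, the 3-node admittance system at A, C, D solves to V_A = Z_AB = 10.06 + j7.651 Ω = 12.64∠37.2° Ω.
Step 4 — Power factor: PF = cos(φ) = Re(Z)/|Z| = 10.064/12.642 = 0.7961.
Step 5 — Type: Im(Z) = 7.651 ⇒ lagging (phase φ = 37.2°).

PF = 0.7961 (lagging, φ = 37.2°)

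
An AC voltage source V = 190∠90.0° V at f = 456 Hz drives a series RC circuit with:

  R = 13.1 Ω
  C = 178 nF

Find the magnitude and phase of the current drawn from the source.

Step 1 — Angular frequency: ω = 2π·f = 2π·456 = 2865 rad/s.
Step 2 — Component impedances:
  R: Z = R = 13.1 Ω
  C: Z = 1/(jωC) = -j/(ω·C) = 0 - j1961 Ω
Step 3 — Series combination: Z_total = R + C = 13.1 - j1961 Ω = 1961∠-89.6° Ω.
Step 4 — Source phasor: V = 190∠90.0° V = 0 + j190 V.
Step 5 — Ohm's law: I = V / Z_total = (0 + j190) / (13.1 - j1961) = -0.09689 + j0.0006473 A.
Step 6 — Convert to polar: |I| = 0.0969 A, ∠I = 179.6°.

I = 0.0969∠179.6° A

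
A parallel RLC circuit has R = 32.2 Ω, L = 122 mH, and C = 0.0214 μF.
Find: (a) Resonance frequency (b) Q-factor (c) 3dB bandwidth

Step 1 — Resonance: ω₀ = 1/√(LC) = 1/√(0.122·2.14e-08) = 1.957e+04 rad/s.
Step 2 — f₀ = ω₀/(2π) = 3115 Hz.
Step 3 — Parallel Q: Q = R/(ω₀L) = 32.2/(1.957e+04·0.122) = 0.01349.
Step 4 — Bandwidth: Δω = ω₀/Q = 1.451e+06 rad/s; BW = Δω/(2π) = 2.31e+05 Hz.

(a) f₀ = 3115 Hz  (b) Q = 0.01349  (c) BW = 2.31e+05 Hz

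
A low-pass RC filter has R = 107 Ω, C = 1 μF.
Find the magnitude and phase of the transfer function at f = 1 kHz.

Step 1 — Angular frequency: ω = 2π·1000 = 6283 rad/s.
Step 2 — Transfer function: H(jω) = 1/(1 + jωRC).
Step 3 — Denominator: 1 + jωRC = 1 + j·6283·107·1e-06 = 1 + j0.6723.
Step 4 — H = 0.6887 - j0.463.
Step 5 — Magnitude: |H| = 0.8299 (-1.6 dB); phase: φ = -33.9°.

|H| = 0.8299 (-1.6 dB), φ = -33.9°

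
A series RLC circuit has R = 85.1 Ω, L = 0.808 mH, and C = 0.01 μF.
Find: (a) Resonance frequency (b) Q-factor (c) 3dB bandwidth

Step 1 — Resonance: ω₀ = 1/√(LC) = 1/√(0.000808·1e-08) = 3.518e+05 rad/s.
Step 2 — f₀ = ω₀/(2π) = 5.599e+04 Hz.
Step 3 — Series Q: Q = ω₀L/R = 3.518e+05·0.000808/85.1 = 3.34.
Step 4 — Bandwidth: Δω = ω₀/Q = 1.053e+05 rad/s; BW = Δω/(2π) = 1.676e+04 Hz.

(a) f₀ = 5.599e+04 Hz  (b) Q = 3.34  (c) BW = 1.676e+04 Hz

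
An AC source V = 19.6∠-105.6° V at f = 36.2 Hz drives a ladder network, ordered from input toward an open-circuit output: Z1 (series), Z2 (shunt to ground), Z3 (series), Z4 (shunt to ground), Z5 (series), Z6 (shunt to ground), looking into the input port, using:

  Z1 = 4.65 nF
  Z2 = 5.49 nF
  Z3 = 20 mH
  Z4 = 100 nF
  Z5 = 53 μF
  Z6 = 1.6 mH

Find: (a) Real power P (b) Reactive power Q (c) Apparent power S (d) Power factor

Step 1 — Angular frequency: ω = 2π·f = 2π·36.2 = 227.5 rad/s.
Step 2 — Component impedances:
  Z1: Z = 1/(jωC) = -j/(ω·C) = 0 - j9.455e+05 Ω
  Z2: Z = 1/(jωC) = -j/(ω·C) = 0 - j8.008e+05 Ω
  Z3: Z = jωL = j·227.5·0.02 = 0 + j4.549 Ω
  Z4: Z = 1/(jωC) = -j/(ω·C) = 0 - j4.397e+04 Ω
  Z5: Z = 1/(jωC) = -j/(ω·C) = 0 - j82.95 Ω
  Z6: Z = jωL = j·227.5·0.0016 = 0 + j0.3639 Ω
Step 3 — Ladder network (open output): work backward from the far end, alternating series and parallel combinations. Z_in = 0 - j9.456e+05 Ω = 9.456e+05∠-90.0° Ω.
Step 4 — Source phasor: V = 19.6∠-105.6° V = -5.271 - j18.88 V.
Step 5 — Current: I = V / Z = 1.996e-05 - j5.574e-06 A = 2.073e-05∠-15.6° A.
Step 6 — Complex power: S = V·I* = 0 - j0.0004063 VA.
Step 7 — Real power: P = Re(S) = 0 W.
Step 8 — Reactive power: Q = Im(S) = -0.0004063 VAR.
Step 9 — Apparent power: |S| = 0.0004063 VA.
Step 10 — Power factor: PF = P/|S| = 0 (leading).

(a) P = 0 W  (b) Q = -0.0004063 VAR  (c) S = 0.0004063 VA  (d) PF = 0 (leading)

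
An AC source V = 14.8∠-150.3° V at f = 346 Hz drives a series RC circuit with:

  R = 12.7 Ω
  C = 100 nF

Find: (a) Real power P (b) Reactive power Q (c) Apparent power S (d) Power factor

Step 1 — Angular frequency: ω = 2π·f = 2π·346 = 2174 rad/s.
Step 2 — Component impedances:
  R: Z = R = 12.7 Ω
  C: Z = 1/(jωC) = -j/(ω·C) = 0 - j4600 Ω
Step 3 — Series combination: Z_total = R + C = 12.7 - j4600 Ω = 4600∠-89.8° Ω.
Step 4 — Source phasor: V = 14.8∠-150.3° V = -12.86 - j7.333 V.
Step 5 — Current: I = V / Z = 0.001586 - j0.002799 A = 0.003217∠-60.5° A.
Step 6 — Complex power: S = V·I* = 0.0001315 - j0.04762 VA.
Step 7 — Real power: P = Re(S) = 0.0001315 W.
Step 8 — Reactive power: Q = Im(S) = -0.04762 VAR.
Step 9 — Apparent power: |S| = 0.04762 VA.
Step 10 — Power factor: PF = P/|S| = 0.002761 (leading).

(a) P = 0.0001315 W  (b) Q = -0.04762 VAR  (c) S = 0.04762 VA  (d) PF = 0.002761 (leading)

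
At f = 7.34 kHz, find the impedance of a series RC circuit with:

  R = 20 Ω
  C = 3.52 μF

Step 1 — Angular frequency: ω = 2π·f = 2π·7340 = 4.612e+04 rad/s.
Step 2 — Component impedances:
  R: Z = R = 20 Ω
  C: Z = 1/(jωC) = -j/(ω·C) = 0 - j6.16 Ω
Step 3 — Series combination: Z_total = R + C = 20 - j6.16 Ω = 20.93∠-17.1° Ω.

Z = 20 - j6.16 Ω = 20.93∠-17.1° Ω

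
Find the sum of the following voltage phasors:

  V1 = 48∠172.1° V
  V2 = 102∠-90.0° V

Step 1 — Convert each phasor to rectangular form:
  V1 = 48·(cos(172.1°) + j·sin(172.1°)) = -47.54 + j6.597 V
  V2 = 102·(cos(-90.0°) + j·sin(-90.0°)) = 0 - j102 V
Step 2 — Sum components: V_total = -47.54 - j95.4 V.
Step 3 — Convert to polar: |V_total| = 106.6 V, ∠V_total = -116.5°.

V_total = 106.6∠-116.5° V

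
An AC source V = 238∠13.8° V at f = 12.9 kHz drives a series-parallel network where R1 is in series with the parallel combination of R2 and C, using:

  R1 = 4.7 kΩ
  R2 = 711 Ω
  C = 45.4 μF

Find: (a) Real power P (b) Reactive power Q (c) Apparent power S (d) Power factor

Step 1 — Angular frequency: ω = 2π·f = 2π·1.29e+04 = 8.105e+04 rad/s.
Step 2 — Component impedances:
  R1: Z = R = 4700 Ω
  R2: Z = R = 711 Ω
  C: Z = 1/(jωC) = -j/(ω·C) = 0 - j0.2718 Ω
Step 3 — Parallel branch: R2 || C = 1/(1/R2 + 1/C) = 0.0001039 - j0.2718 Ω.
Step 4 — Series with R1: Z_total = R1 + (R2 || C) = 4700 - j0.2718 Ω = 4700∠-0.0° Ω.
Step 5 — Source phasor: V = 238∠13.8° V = 231.1 + j56.77 V.
Step 6 — Current: I = V / Z = 0.04918 + j0.01208 A = 0.05064∠13.8° A.
Step 7 — Complex power: S = V·I* = 12.05 - j0.0006968 VA.
Step 8 — Real power: P = Re(S) = 12.05 W.
Step 9 — Reactive power: Q = Im(S) = -0.0006968 VAR.
Step 10 — Apparent power: |S| = 12.05 VA.
Step 11 — Power factor: PF = P/|S| = 1 (leading).

(a) P = 12.05 W  (b) Q = -0.0006968 VAR  (c) S = 12.05 VA  (d) PF = 1 (leading)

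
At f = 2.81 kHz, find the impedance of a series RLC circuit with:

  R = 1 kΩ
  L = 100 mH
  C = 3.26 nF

Step 1 — Angular frequency: ω = 2π·f = 2π·2810 = 1.766e+04 rad/s.
Step 2 — Component impedances:
  R: Z = R = 1000 Ω
  L: Z = jωL = j·1.766e+04·0.1 = 0 + j1766 Ω
  C: Z = 1/(jωC) = -j/(ω·C) = 0 - j1.737e+04 Ω
Step 3 — Series combination: Z_total = R + L + C = 1000 - j1.561e+04 Ω = 1.564e+04∠-86.3° Ω.

Z = 1000 - j1.561e+04 Ω = 1.564e+04∠-86.3° Ω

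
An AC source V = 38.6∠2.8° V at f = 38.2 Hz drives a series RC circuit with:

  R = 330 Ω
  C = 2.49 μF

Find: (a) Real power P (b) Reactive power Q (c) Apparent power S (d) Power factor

Step 1 — Angular frequency: ω = 2π·f = 2π·38.2 = 240 rad/s.
Step 2 — Component impedances:
  R: Z = R = 330 Ω
  C: Z = 1/(jωC) = -j/(ω·C) = 0 - j1673 Ω
Step 3 — Series combination: Z_total = R + C = 330 - j1673 Ω = 1705∠-78.8° Ω.
Step 4 — Source phasor: V = 38.6∠2.8° V = 38.55 + j1.886 V.
Step 5 — Current: I = V / Z = 0.003289 + j0.02239 A = 0.02263∠81.6° A.
Step 6 — Complex power: S = V·I* = 0.169 - j0.8571 VA.
Step 7 — Real power: P = Re(S) = 0.169 W.
Step 8 — Reactive power: Q = Im(S) = -0.8571 VAR.
Step 9 — Apparent power: |S| = 0.8736 VA.
Step 10 — Power factor: PF = P/|S| = 0.1935 (leading).

(a) P = 0.169 W  (b) Q = -0.8571 VAR  (c) S = 0.8736 VA  (d) PF = 0.1935 (leading)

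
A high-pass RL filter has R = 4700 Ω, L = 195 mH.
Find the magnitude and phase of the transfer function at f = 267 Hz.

Step 1 — Angular frequency: ω = 2π·267 = 1678 rad/s.
Step 2 — Transfer function: H(jω) = jωL/(R + jωL).
Step 3 — Numerator jωL = j·327.1; denominator R + jωL = 4700 + j327.1.
Step 4 — H = 0.004821 + j0.06927.
Step 5 — Magnitude: |H| = 0.06943 (-23.2 dB); phase: φ = 86.0°.

|H| = 0.06943 (-23.2 dB), φ = 86.0°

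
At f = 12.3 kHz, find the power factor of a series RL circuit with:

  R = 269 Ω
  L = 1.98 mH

Step 1 — Angular frequency: ω = 2π·f = 2π·1.23e+04 = 7.728e+04 rad/s.
Step 2 — Component impedances:
  R: Z = R = 269 Ω
  L: Z = jωL = j·7.728e+04·0.00198 = 0 + j153 Ω
Step 3 — Series combination: Z_total = R + L = 269 + j153 Ω = 309.5∠29.6° Ω.
Step 4 — Power factor: PF = cos(φ) = Re(Z)/|Z| = 269/309.48 = 0.8692.
Step 5 — Type: Im(Z) = 153 ⇒ lagging (phase φ = 29.6°).

PF = 0.8692 (lagging, φ = 29.6°)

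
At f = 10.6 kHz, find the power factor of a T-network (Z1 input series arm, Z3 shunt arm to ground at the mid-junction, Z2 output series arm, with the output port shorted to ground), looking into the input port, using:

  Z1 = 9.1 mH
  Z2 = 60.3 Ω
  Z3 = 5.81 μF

Step 1 — Angular frequency: ω = 2π·f = 2π·1.06e+04 = 6.66e+04 rad/s.
Step 2 — Component impedances:
  Z1: Z = jωL = j·6.66e+04·0.0091 = 0 + j606.1 Ω
  Z2: Z = R = 60.3 Ω
  Z3: Z = 1/(jωC) = -j/(ω·C) = 0 - j2.584 Ω
Step 3 — With the output port shorted to ground, the output series arm Z2 runs from the junction to ground; the shunt arm Z3 also runs from the junction to ground. They appear in parallel: Z3 || Z2 = 0.1106 - j2.58 Ω.
Step 4 — Series with input arm Z1: Z_in = Z1 + (Z3 || Z2) = 0.1106 + j603.5 Ω = 603.5∠90.0° Ω.
Step 5 — Power factor: PF = cos(φ) = Re(Z)/|Z| = 0.11055/603.5 = 0.0001832.
Step 6 — Type: Im(Z) = 603.5 ⇒ lagging (phase φ = 90.0°).

PF = 0.0001832 (lagging, φ = 90.0°)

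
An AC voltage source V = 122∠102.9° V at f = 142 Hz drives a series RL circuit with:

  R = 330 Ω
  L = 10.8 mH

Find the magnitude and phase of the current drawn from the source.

Step 1 — Angular frequency: ω = 2π·f = 2π·142 = 892.2 rad/s.
Step 2 — Component impedances:
  R: Z = R = 330 Ω
  L: Z = jωL = j·892.2·0.0108 = 0 + j9.636 Ω
Step 3 — Series combination: Z_total = R + L = 330 + j9.636 Ω = 330.1∠1.7° Ω.
Step 4 — Source phasor: V = 122∠102.9° V = -27.24 + j118.9 V.
Step 5 — Ohm's law: I = V / Z_total = (-27.24 + j118.9) / (330 + j9.636) = -0.07195 + j0.3625 A.
Step 6 — Convert to polar: |I| = 0.3695 A, ∠I = 101.2°.

I = 0.3695∠101.2° A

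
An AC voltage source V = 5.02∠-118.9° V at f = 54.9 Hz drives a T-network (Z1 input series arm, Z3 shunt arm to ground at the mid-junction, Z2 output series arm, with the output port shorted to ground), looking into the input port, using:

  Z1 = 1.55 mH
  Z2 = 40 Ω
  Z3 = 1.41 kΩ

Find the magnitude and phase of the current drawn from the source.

Step 1 — Angular frequency: ω = 2π·f = 2π·54.9 = 344.9 rad/s.
Step 2 — Component impedances:
  Z1: Z = jωL = j·344.9·0.00155 = 0 + j0.5347 Ω
  Z2: Z = R = 40 Ω
  Z3: Z = R = 1410 Ω
Step 3 — With the output port shorted to ground, the output series arm Z2 runs from the junction to ground; the shunt arm Z3 also runs from the junction to ground. They appear in parallel: Z3 || Z2 = 38.9 Ω.
Step 4 — Series with input arm Z1: Z_in = Z1 + (Z3 || Z2) = 38.9 + j0.5347 Ω = 38.9∠0.8° Ω.
Step 5 — Source phasor: V = 5.02∠-118.9° V = -2.426 - j4.395 V.
Step 6 — Ohm's law: I = V / Z_total = (-2.426 - j4.395) / (38.9 + j0.5347) = -0.06391 - j0.1121 A.
Step 7 — Convert to polar: |I| = 0.129 A, ∠I = -119.7°.

I = 0.129∠-119.7° A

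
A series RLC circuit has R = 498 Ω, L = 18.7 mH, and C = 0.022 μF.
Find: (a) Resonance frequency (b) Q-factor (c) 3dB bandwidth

Step 1 — Resonance: ω₀ = 1/√(LC) = 1/√(0.0187·2.2e-08) = 4.93e+04 rad/s.
Step 2 — f₀ = ω₀/(2π) = 7847 Hz.
Step 3 — Series Q: Q = ω₀L/R = 4.93e+04·0.0187/498 = 1.851.
Step 4 — Bandwidth: Δω = ω₀/Q = 2.663e+04 rad/s; BW = Δω/(2π) = 4238 Hz.

(a) f₀ = 7847 Hz  (b) Q = 1.851  (c) BW = 4238 Hz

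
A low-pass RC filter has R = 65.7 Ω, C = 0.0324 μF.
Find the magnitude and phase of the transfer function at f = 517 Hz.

Step 1 — Angular frequency: ω = 2π·517 = 3248 rad/s.
Step 2 — Transfer function: H(jω) = 1/(1 + jωRC).
Step 3 — Denominator: 1 + jωRC = 1 + j·3248·65.7·3.24e-08 = 1 + j0.006915.
Step 4 — H = 1 - j0.006914.
Step 5 — Magnitude: |H| = 1 (-0.0 dB); phase: φ = -0.4°.

|H| = 1 (-0.0 dB), φ = -0.4°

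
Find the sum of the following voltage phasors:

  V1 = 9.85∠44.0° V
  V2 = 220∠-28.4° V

Step 1 — Convert each phasor to rectangular form:
  V1 = 9.85·(cos(44.0°) + j·sin(44.0°)) = 7.085 + j6.842 V
  V2 = 220·(cos(-28.4°) + j·sin(-28.4°)) = 193.5 - j104.6 V
Step 2 — Sum components: V_total = 200.6 - j97.79 V.
Step 3 — Convert to polar: |V_total| = 223.2 V, ∠V_total = -26.0°.

V_total = 223.2∠-26.0° V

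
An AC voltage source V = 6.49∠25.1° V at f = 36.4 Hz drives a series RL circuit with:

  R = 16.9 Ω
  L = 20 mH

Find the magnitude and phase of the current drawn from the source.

Step 1 — Angular frequency: ω = 2π·f = 2π·36.4 = 228.7 rad/s.
Step 2 — Component impedances:
  R: Z = R = 16.9 Ω
  L: Z = jωL = j·228.7·0.02 = 0 + j4.574 Ω
Step 3 — Series combination: Z_total = R + L = 16.9 + j4.574 Ω = 17.51∠15.1° Ω.
Step 4 — Source phasor: V = 6.49∠25.1° V = 5.877 + j2.753 V.
Step 5 — Ohm's law: I = V / Z_total = (5.877 + j2.753) / (16.9 + j4.574) = 0.3651 + j0.06408 A.
Step 6 — Convert to polar: |I| = 0.3707 A, ∠I = 10.0°.

I = 0.3707∠10.0° A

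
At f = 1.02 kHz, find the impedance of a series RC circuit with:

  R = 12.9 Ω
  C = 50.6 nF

Step 1 — Angular frequency: ω = 2π·f = 2π·1020 = 6409 rad/s.
Step 2 — Component impedances:
  R: Z = R = 12.9 Ω
  C: Z = 1/(jωC) = -j/(ω·C) = 0 - j3084 Ω
Step 3 — Series combination: Z_total = R + C = 12.9 - j3084 Ω = 3084∠-89.8° Ω.

Z = 12.9 - j3084 Ω = 3084∠-89.8° Ω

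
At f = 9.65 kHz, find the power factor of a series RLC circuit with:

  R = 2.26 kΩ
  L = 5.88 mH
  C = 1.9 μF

Step 1 — Angular frequency: ω = 2π·f = 2π·9650 = 6.063e+04 rad/s.
Step 2 — Component impedances:
  R: Z = R = 2260 Ω
  L: Z = jωL = j·6.063e+04·0.00588 = 0 + j356.5 Ω
  C: Z = 1/(jωC) = -j/(ω·C) = 0 - j8.68 Ω
Step 3 — Series combination: Z_total = R + L + C = 2260 + j347.8 Ω = 2287∠8.7° Ω.
Step 4 — Power factor: PF = cos(φ) = Re(Z)/|Z| = 2260/2286.6 = 0.9884.
Step 5 — Type: Im(Z) = 347.8 ⇒ lagging (phase φ = 8.7°).

PF = 0.9884 (lagging, φ = 8.7°)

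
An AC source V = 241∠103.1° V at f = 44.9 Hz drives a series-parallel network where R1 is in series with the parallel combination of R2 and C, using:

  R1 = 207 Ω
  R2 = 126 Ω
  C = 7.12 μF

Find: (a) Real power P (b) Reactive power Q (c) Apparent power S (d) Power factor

Step 1 — Angular frequency: ω = 2π·f = 2π·44.9 = 282.1 rad/s.
Step 2 — Component impedances:
  R1: Z = R = 207 Ω
  R2: Z = R = 126 Ω
  C: Z = 1/(jωC) = -j/(ω·C) = 0 - j497.8 Ω
Step 3 — Parallel branch: R2 || C = 1/(1/R2 + 1/C) = 118.4 - j29.97 Ω.
Step 4 — Series with R1: Z_total = R1 + (R2 || C) = 325.4 - j29.97 Ω = 326.8∠-5.3° Ω.
Step 5 — Source phasor: V = 241∠103.1° V = -54.62 + j234.7 V.
Step 6 — Current: I = V / Z = -0.2323 + j0.6999 A = 0.7375∠108.4° A.
Step 7 — Complex power: S = V·I* = 177 - j16.3 VA.
Step 8 — Real power: P = Re(S) = 177 W.
Step 9 — Reactive power: Q = Im(S) = -16.3 VAR.
Step 10 — Apparent power: |S| = 177.7 VA.
Step 11 — Power factor: PF = P/|S| = 0.9958 (leading).

(a) P = 177 W  (b) Q = -16.3 VAR  (c) S = 177.7 VA  (d) PF = 0.9958 (leading)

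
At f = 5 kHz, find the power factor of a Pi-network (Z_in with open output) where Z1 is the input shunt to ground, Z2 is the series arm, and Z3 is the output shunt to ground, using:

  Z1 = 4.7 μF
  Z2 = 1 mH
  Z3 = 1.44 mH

Step 1 — Angular frequency: ω = 2π·f = 2π·5000 = 3.142e+04 rad/s.
Step 2 — Component impedances:
  Z1: Z = 1/(jωC) = -j/(ω·C) = 0 - j6.773 Ω
  Z2: Z = jωL = j·3.142e+04·0.001 = 0 + j31.42 Ω
  Z3: Z = jωL = j·3.142e+04·0.00144 = 0 + j45.24 Ω
Step 3 — With open output, the series arm Z2 and the output shunt Z3 appear in series to ground: Z2 + Z3 = 0 + j76.65 Ω.
Step 4 — Parallel with input shunt Z1: Z_in = Z1 || (Z2 + Z3) = 0 - j7.429 Ω = 7.429∠-90.0° Ω.
Step 5 — Power factor: PF = cos(φ) = Re(Z)/|Z| = 0/7.429 = 0.
Step 6 — Type: Im(Z) = -7.429 ⇒ leading (phase φ = -90.0°).

PF = 0 (leading, φ = -90.0°)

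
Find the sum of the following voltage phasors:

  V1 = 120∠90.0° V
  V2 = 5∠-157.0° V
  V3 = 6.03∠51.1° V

Step 1 — Convert each phasor to rectangular form:
  V1 = 120·(cos(90.0°) + j·sin(90.0°)) = 0 + j120 V
  V2 = 5·(cos(-157.0°) + j·sin(-157.0°)) = -4.603 - j1.954 V
  V3 = 6.03·(cos(51.1°) + j·sin(51.1°)) = 3.787 + j4.693 V
Step 2 — Sum components: V_total = -0.8159 + j122.7 V.
Step 3 — Convert to polar: |V_total| = 122.7 V, ∠V_total = 90.4°.

V_total = 122.7∠90.4° V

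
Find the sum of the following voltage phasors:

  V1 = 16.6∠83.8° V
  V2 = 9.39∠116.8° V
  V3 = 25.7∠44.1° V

Step 1 — Convert each phasor to rectangular form:
  V1 = 16.6·(cos(83.8°) + j·sin(83.8°)) = 1.793 + j16.5 V
  V2 = 9.39·(cos(116.8°) + j·sin(116.8°)) = -4.234 + j8.381 V
  V3 = 25.7·(cos(44.1°) + j·sin(44.1°)) = 18.46 + j17.88 V
Step 2 — Sum components: V_total = 16.01 + j42.77 V.
Step 3 — Convert to polar: |V_total| = 45.67 V, ∠V_total = 69.5°.

V_total = 45.67∠69.5° V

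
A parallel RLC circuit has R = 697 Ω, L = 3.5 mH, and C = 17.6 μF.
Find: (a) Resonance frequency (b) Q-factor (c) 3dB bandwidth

Step 1 — Resonance: ω₀ = 1/√(LC) = 1/√(0.0035·1.76e-05) = 4029 rad/s.
Step 2 — f₀ = ω₀/(2π) = 641.3 Hz.
Step 3 — Parallel Q: Q = R/(ω₀L) = 697/(4029·0.0035) = 49.43.
Step 4 — Bandwidth: Δω = ω₀/Q = 81.52 rad/s; BW = Δω/(2π) = 12.97 Hz.

(a) f₀ = 641.3 Hz  (b) Q = 49.43  (c) BW = 12.97 Hz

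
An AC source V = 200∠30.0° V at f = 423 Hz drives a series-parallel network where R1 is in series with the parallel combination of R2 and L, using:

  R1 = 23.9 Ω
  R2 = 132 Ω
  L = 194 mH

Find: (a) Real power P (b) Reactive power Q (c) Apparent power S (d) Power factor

Step 1 — Angular frequency: ω = 2π·f = 2π·423 = 2658 rad/s.
Step 2 — Component impedances:
  R1: Z = R = 23.9 Ω
  R2: Z = R = 132 Ω
  L: Z = jωL = j·2658·0.194 = 0 + j515.6 Ω
Step 3 — Parallel branch: R2 || L = 1/(1/R2 + 1/L) = 123.9 + j31.71 Ω.
Step 4 — Series with R1: Z_total = R1 + (R2 || L) = 147.8 + j31.71 Ω = 151.1∠12.1° Ω.
Step 5 — Source phasor: V = 200∠30.0° V = 173.2 + j100 V.
Step 6 — Current: I = V / Z = 1.259 + j0.4064 A = 1.323∠17.9° A.
Step 7 — Complex power: S = V·I* = 258.8 + j55.53 VA.
Step 8 — Real power: P = Re(S) = 258.8 W.
Step 9 — Reactive power: Q = Im(S) = 55.53 VAR.
Step 10 — Apparent power: |S| = 264.6 VA.
Step 11 — Power factor: PF = P/|S| = 0.9777 (lagging).

(a) P = 258.8 W  (b) Q = 55.53 VAR  (c) S = 264.6 VA  (d) PF = 0.9777 (lagging)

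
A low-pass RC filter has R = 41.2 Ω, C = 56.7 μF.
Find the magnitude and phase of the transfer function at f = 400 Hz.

Step 1 — Angular frequency: ω = 2π·400 = 2513 rad/s.
Step 2 — Transfer function: H(jω) = 1/(1 + jωRC).
Step 3 — Denominator: 1 + jωRC = 1 + j·2513·41.2·5.67e-05 = 1 + j5.871.
Step 4 — H = 0.02819 - j0.1655.
Step 5 — Magnitude: |H| = 0.1679 (-15.5 dB); phase: φ = -80.3°.

|H| = 0.1679 (-15.5 dB), φ = -80.3°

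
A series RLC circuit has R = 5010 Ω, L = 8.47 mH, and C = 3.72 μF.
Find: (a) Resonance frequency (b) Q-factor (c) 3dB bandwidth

Step 1 — Resonance: ω₀ = 1/√(LC) = 1/√(0.00847·3.72e-06) = 5634 rad/s.
Step 2 — f₀ = ω₀/(2π) = 896.6 Hz.
Step 3 — Series Q: Q = ω₀L/R = 5634·0.00847/5010 = 0.009524.
Step 4 — Bandwidth: Δω = ω₀/Q = 5.915e+05 rad/s; BW = Δω/(2π) = 9.414e+04 Hz.

(a) f₀ = 896.6 Hz  (b) Q = 0.009524  (c) BW = 9.414e+04 Hz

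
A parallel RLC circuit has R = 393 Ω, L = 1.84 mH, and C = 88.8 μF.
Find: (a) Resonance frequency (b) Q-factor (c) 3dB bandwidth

Step 1 — Resonance: ω₀ = 1/√(LC) = 1/√(0.00184·8.88e-05) = 2474 rad/s.
Step 2 — f₀ = ω₀/(2π) = 393.7 Hz.
Step 3 — Parallel Q: Q = R/(ω₀L) = 393/(2474·0.00184) = 86.34.
Step 4 — Bandwidth: Δω = ω₀/Q = 28.65 rad/s; BW = Δω/(2π) = 4.561 Hz.

(a) f₀ = 393.7 Hz  (b) Q = 86.34  (c) BW = 4.561 Hz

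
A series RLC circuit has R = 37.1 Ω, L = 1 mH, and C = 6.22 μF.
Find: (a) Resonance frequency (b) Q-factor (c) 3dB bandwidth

Step 1 — Resonance condition Im(Z)=0 gives ω₀ = 1/√(LC).
Step 2 — ω₀ = 1/√(0.001·6.22e-06) = 1.268e+04 rad/s.
Step 3 — f₀ = ω₀/(2π) = 2018 Hz.
Step 4 — Series Q: Q = ω₀L/R = 1.268e+04·0.001/37.1 = 0.3418.
Step 5 — 3dB bandwidth: Δω = ω₀/Q = 3.71e+04 rad/s; BW = Δω/(2π) = 5905 Hz.

(a) f₀ = 2018 Hz  (b) Q = 0.3418  (c) BW = 5905 Hz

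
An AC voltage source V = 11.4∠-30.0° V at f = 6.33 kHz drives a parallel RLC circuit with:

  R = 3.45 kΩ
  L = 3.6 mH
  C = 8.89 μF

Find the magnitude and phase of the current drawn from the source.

Step 1 — Angular frequency: ω = 2π·f = 2π·6330 = 3.977e+04 rad/s.
Step 2 — Component impedances:
  R: Z = R = 3450 Ω
  L: Z = jωL = j·3.977e+04·0.0036 = 0 + j143.2 Ω
  C: Z = 1/(jωC) = -j/(ω·C) = 0 - j2.828 Ω
Step 3 — Parallel combination: 1/Z_total = 1/R + 1/L + 1/C; Z_total = 0.002413 - j2.885 Ω = 2.885∠-90.0° Ω.
Step 4 — Source phasor: V = 11.4∠-30.0° V = 9.873 - j5.7 V.
Step 5 — Ohm's law: I = V / Z_total = (9.873 - j5.7) / (0.002413 - j2.885) = 1.978 + j3.42 A.
Step 6 — Convert to polar: |I| = 3.951 A, ∠I = 60.0°.

I = 3.951∠60.0° A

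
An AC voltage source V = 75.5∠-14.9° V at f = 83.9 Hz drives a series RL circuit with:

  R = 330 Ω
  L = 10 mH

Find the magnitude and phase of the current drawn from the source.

Step 1 — Angular frequency: ω = 2π·f = 2π·83.9 = 527.2 rad/s.
Step 2 — Component impedances:
  R: Z = R = 330 Ω
  L: Z = jωL = j·527.2·0.01 = 0 + j5.272 Ω
Step 3 — Series combination: Z_total = R + L = 330 + j5.272 Ω = 330∠0.9° Ω.
Step 4 — Source phasor: V = 75.5∠-14.9° V = 72.96 - j19.41 V.
Step 5 — Ohm's law: I = V / Z_total = (72.96 - j19.41) / (330 + j5.272) = 0.2201 - j0.06234 A.
Step 6 — Convert to polar: |I| = 0.2288 A, ∠I = -15.8°.

I = 0.2288∠-15.8° A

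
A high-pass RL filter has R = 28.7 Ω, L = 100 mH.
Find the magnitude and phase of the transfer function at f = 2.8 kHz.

Step 1 — Angular frequency: ω = 2π·2800 = 1.759e+04 rad/s.
Step 2 — Transfer function: H(jω) = jωL/(R + jωL).
Step 3 — Numerator jωL = j·1759; denominator R + jωL = 28.7 + j1759.
Step 4 — H = 0.9997 + j0.01631.
Step 5 — Magnitude: |H| = 0.9999 (-0.0 dB); phase: φ = 0.9°.

|H| = 0.9999 (-0.0 dB), φ = 0.9°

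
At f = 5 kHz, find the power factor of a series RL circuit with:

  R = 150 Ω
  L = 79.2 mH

Step 1 — Angular frequency: ω = 2π·f = 2π·5000 = 3.142e+04 rad/s.
Step 2 — Component impedances:
  R: Z = R = 150 Ω
  L: Z = jωL = j·3.142e+04·0.0792 = 0 + j2488 Ω
Step 3 — Series combination: Z_total = R + L = 150 + j2488 Ω = 2493∠86.6° Ω.
Step 4 — Power factor: PF = cos(φ) = Re(Z)/|Z| = 150/2492.7 = 0.06018.
Step 5 — Type: Im(Z) = 2488 ⇒ lagging (phase φ = 86.6°).

PF = 0.06018 (lagging, φ = 86.6°)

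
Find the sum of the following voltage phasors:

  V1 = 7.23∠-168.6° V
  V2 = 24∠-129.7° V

Step 1 — Convert each phasor to rectangular form:
  V1 = 7.23·(cos(-168.6°) + j·sin(-168.6°)) = -7.087 - j1.429 V
  V2 = 24·(cos(-129.7°) + j·sin(-129.7°)) = -15.33 - j18.47 V
Step 2 — Sum components: V_total = -22.42 - j19.89 V.
Step 3 — Convert to polar: |V_total| = 29.97 V, ∠V_total = -138.4°.

V_total = 29.97∠-138.4° V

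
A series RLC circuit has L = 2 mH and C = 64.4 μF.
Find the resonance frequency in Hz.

Step 1 — Resonance condition Im(Z)=0 gives ω₀ = 1/√(LC).
Step 2 — ω₀ = 1/√(0.002·6.44e-05) = 2786 rad/s.
Step 3 — f₀ = ω₀/(2π) = 443.5 Hz.

f₀ = 443.5 Hz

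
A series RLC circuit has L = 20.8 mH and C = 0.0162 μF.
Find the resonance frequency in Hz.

Step 1 — Resonance condition Im(Z)=0 gives ω₀ = 1/√(LC).
Step 2 — ω₀ = 1/√(0.0208·1.62e-08) = 5.448e+04 rad/s.
Step 3 — f₀ = ω₀/(2π) = 8670 Hz.

f₀ = 8670 Hz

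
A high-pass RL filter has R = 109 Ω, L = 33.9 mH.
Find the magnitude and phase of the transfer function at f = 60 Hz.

Step 1 — Angular frequency: ω = 2π·60 = 377 rad/s.
Step 2 — Transfer function: H(jω) = jωL/(R + jωL).
Step 3 — Numerator jωL = j·12.78; denominator R + jωL = 109 + j12.78.
Step 4 — H = 0.01356 + j0.1157.
Step 5 — Magnitude: |H| = 0.1165 (-18.7 dB); phase: φ = 83.3°.

|H| = 0.1165 (-18.7 dB), φ = 83.3°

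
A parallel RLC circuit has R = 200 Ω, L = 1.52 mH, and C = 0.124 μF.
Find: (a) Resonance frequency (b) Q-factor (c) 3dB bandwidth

Step 1 — Resonance: ω₀ = 1/√(LC) = 1/√(0.00152·1.24e-07) = 7.284e+04 rad/s.
Step 2 — f₀ = ω₀/(2π) = 1.159e+04 Hz.
Step 3 — Parallel Q: Q = R/(ω₀L) = 200/(7.284e+04·0.00152) = 1.806.
Step 4 — Bandwidth: Δω = ω₀/Q = 4.032e+04 rad/s; BW = Δω/(2π) = 6418 Hz.

(a) f₀ = 1.159e+04 Hz  (b) Q = 1.806  (c) BW = 6418 Hz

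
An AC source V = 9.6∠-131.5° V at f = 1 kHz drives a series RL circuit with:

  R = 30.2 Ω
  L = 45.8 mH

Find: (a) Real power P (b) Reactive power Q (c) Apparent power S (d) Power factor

Step 1 — Angular frequency: ω = 2π·f = 2π·1000 = 6283 rad/s.
Step 2 — Component impedances:
  R: Z = R = 30.2 Ω
  L: Z = jωL = j·6283·0.0458 = 0 + j287.8 Ω
Step 3 — Series combination: Z_total = R + L = 30.2 + j287.8 Ω = 289.4∠84.0° Ω.
Step 4 — Source phasor: V = 9.6∠-131.5° V = -6.361 - j7.19 V.
Step 5 — Current: I = V / Z = -0.02701 + j0.01927 A = 0.03318∠144.5° A.
Step 6 — Complex power: S = V·I* = 0.03324 + j0.3168 VA.
Step 7 — Real power: P = Re(S) = 0.03324 W.
Step 8 — Reactive power: Q = Im(S) = 0.3168 VAR.
Step 9 — Apparent power: |S| = 0.3185 VA.
Step 10 — Power factor: PF = P/|S| = 0.1044 (lagging).

(a) P = 0.03324 W  (b) Q = 0.3168 VAR  (c) S = 0.3185 VA  (d) PF = 0.1044 (lagging)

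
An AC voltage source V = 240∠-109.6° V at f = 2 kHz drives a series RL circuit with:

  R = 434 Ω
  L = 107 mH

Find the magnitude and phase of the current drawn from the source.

Step 1 — Angular frequency: ω = 2π·f = 2π·2000 = 1.257e+04 rad/s.
Step 2 — Component impedances:
  R: Z = R = 434 Ω
  L: Z = jωL = j·1.257e+04·0.107 = 0 + j1345 Ω
Step 3 — Series combination: Z_total = R + L = 434 + j1345 Ω = 1413∠72.1° Ω.
Step 4 — Source phasor: V = 240∠-109.6° V = -80.51 - j226.1 V.
Step 5 — Ohm's law: I = V / Z_total = (-80.51 - j226.1) / (434 + j1345) = -0.1698 + j0.005073 A.
Step 6 — Convert to polar: |I| = 0.1699 A, ∠I = 178.3°.

I = 0.1699∠178.3° A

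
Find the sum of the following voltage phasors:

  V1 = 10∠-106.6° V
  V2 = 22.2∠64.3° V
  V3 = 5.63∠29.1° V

Step 1 — Convert each phasor to rectangular form:
  V1 = 10·(cos(-106.6°) + j·sin(-106.6°)) = -2.857 - j9.583 V
  V2 = 22.2·(cos(64.3°) + j·sin(64.3°)) = 9.627 + j20 V
  V3 = 5.63·(cos(29.1°) + j·sin(29.1°)) = 4.919 + j2.738 V
Step 2 — Sum components: V_total = 11.69 + j13.16 V.
Step 3 — Convert to polar: |V_total| = 17.6 V, ∠V_total = 48.4°.

V_total = 17.6∠48.4° V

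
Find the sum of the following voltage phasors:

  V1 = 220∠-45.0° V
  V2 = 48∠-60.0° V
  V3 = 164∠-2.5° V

Step 1 — Convert each phasor to rectangular form:
  V1 = 220·(cos(-45.0°) + j·sin(-45.0°)) = 155.6 - j155.6 V
  V2 = 48·(cos(-60.0°) + j·sin(-60.0°)) = 24 - j41.57 V
  V3 = 164·(cos(-2.5°) + j·sin(-2.5°)) = 163.8 - j7.154 V
Step 2 — Sum components: V_total = 343.4 - j204.3 V.
Step 3 — Convert to polar: |V_total| = 399.6 V, ∠V_total = -30.7°.

V_total = 399.6∠-30.7° V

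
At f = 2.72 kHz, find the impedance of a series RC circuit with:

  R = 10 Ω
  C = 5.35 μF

Step 1 — Angular frequency: ω = 2π·f = 2π·2720 = 1.709e+04 rad/s.
Step 2 — Component impedances:
  R: Z = R = 10 Ω
  C: Z = 1/(jωC) = -j/(ω·C) = 0 - j10.94 Ω
Step 3 — Series combination: Z_total = R + C = 10 - j10.94 Ω = 14.82∠-47.6° Ω.

Z = 10 - j10.94 Ω = 14.82∠-47.6° Ω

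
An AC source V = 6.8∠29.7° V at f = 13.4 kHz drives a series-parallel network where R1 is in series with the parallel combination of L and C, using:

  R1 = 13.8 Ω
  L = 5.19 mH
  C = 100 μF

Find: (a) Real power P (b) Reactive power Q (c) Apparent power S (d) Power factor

Step 1 — Angular frequency: ω = 2π·f = 2π·1.34e+04 = 8.419e+04 rad/s.
Step 2 — Component impedances:
  R1: Z = R = 13.8 Ω
  L: Z = jωL = j·8.419e+04·0.00519 = 0 + j437 Ω
  C: Z = 1/(jωC) = -j/(ω·C) = 0 - j0.1188 Ω
Step 3 — Parallel branch: L || C = 1/(1/L + 1/C) = 0 - j0.1188 Ω.
Step 4 — Series with R1: Z_total = R1 + (L || C) = 13.8 - j0.1188 Ω = 13.8∠-0.5° Ω.
Step 5 — Source phasor: V = 6.8∠29.7° V = 5.907 + j3.369 V.
Step 6 — Current: I = V / Z = 0.4259 + j0.2478 A = 0.4927∠30.2° A.
Step 7 — Complex power: S = V·I* = 3.35 - j0.02884 VA.
Step 8 — Real power: P = Re(S) = 3.35 W.
Step 9 — Reactive power: Q = Im(S) = -0.02884 VAR.
Step 10 — Apparent power: |S| = 3.351 VA.
Step 11 — Power factor: PF = P/|S| = 1 (leading).

(a) P = 3.35 W  (b) Q = -0.02884 VAR  (c) S = 3.351 VA  (d) PF = 1 (leading)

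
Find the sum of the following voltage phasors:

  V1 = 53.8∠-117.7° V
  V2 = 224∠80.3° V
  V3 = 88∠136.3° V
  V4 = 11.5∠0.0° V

Step 1 — Convert each phasor to rectangular form:
  V1 = 53.8·(cos(-117.7°) + j·sin(-117.7°)) = -25.01 - j47.63 V
  V2 = 224·(cos(80.3°) + j·sin(80.3°)) = 37.74 + j220.8 V
  V3 = 88·(cos(136.3°) + j·sin(136.3°)) = -63.62 + j60.8 V
  V4 = 11.5·(cos(0.0°) + j·sin(0.0°)) = 11.5 V
Step 2 — Sum components: V_total = -39.39 + j234 V.
Step 3 — Convert to polar: |V_total| = 237.3 V, ∠V_total = 99.6°.

V_total = 237.3∠99.6° V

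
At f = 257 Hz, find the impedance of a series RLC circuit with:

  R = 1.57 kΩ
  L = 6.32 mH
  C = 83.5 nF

Step 1 — Angular frequency: ω = 2π·f = 2π·257 = 1615 rad/s.
Step 2 — Component impedances:
  R: Z = R = 1570 Ω
  L: Z = jωL = j·1615·0.00632 = 0 + j10.21 Ω
  C: Z = 1/(jωC) = -j/(ω·C) = 0 - j7417 Ω
Step 3 — Series combination: Z_total = R + L + C = 1570 - j7406 Ω = 7571∠-78.0° Ω.

Z = 1570 - j7406 Ω = 7571∠-78.0° Ω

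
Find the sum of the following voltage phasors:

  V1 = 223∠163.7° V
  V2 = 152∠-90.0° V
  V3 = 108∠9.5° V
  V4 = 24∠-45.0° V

Step 1 — Convert each phasor to rectangular form:
  V1 = 223·(cos(163.7°) + j·sin(163.7°)) = -214 + j62.59 V
  V2 = 152·(cos(-90.0°) + j·sin(-90.0°)) = 0 - j152 V
  V3 = 108·(cos(9.5°) + j·sin(9.5°)) = 106.5 + j17.83 V
  V4 = 24·(cos(-45.0°) + j·sin(-45.0°)) = 16.97 - j16.97 V
Step 2 — Sum components: V_total = -90.55 - j88.56 V.
Step 3 — Convert to polar: |V_total| = 126.7 V, ∠V_total = -135.6°.

V_total = 126.7∠-135.6° V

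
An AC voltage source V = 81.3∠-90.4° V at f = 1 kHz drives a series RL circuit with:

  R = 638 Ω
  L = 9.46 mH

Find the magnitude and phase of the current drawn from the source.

Step 1 — Angular frequency: ω = 2π·f = 2π·1000 = 6283 rad/s.
Step 2 — Component impedances:
  R: Z = R = 638 Ω
  L: Z = jωL = j·6283·0.00946 = 0 + j59.44 Ω
Step 3 — Series combination: Z_total = R + L = 638 + j59.44 Ω = 640.8∠5.3° Ω.
Step 4 — Source phasor: V = 81.3∠-90.4° V = -0.5676 - j81.3 V.
Step 5 — Ohm's law: I = V / Z_total = (-0.5676 - j81.3) / (638 + j59.44) = -0.01265 - j0.1262 A.
Step 6 — Convert to polar: |I| = 0.1269 A, ∠I = -95.7°.

I = 0.1269∠-95.7° A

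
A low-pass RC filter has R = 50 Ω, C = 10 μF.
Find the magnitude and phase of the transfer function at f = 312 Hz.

Step 1 — Angular frequency: ω = 2π·312 = 1960 rad/s.
Step 2 — Transfer function: H(jω) = 1/(1 + jωRC).
Step 3 — Denominator: 1 + jωRC = 1 + j·1960·50·1e-05 = 1 + j0.9802.
Step 4 — H = 0.51 - j0.4999.
Step 5 — Magnitude: |H| = 0.7141 (-2.9 dB); phase: φ = -44.4°.

|H| = 0.7141 (-2.9 dB), φ = -44.4°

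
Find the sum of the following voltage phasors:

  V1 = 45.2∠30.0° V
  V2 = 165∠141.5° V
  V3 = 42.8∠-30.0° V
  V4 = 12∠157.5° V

Step 1 — Convert each phasor to rectangular form:
  V1 = 45.2·(cos(30.0°) + j·sin(30.0°)) = 39.14 + j22.6 V
  V2 = 165·(cos(141.5°) + j·sin(141.5°)) = -129.1 + j102.7 V
  V3 = 42.8·(cos(-30.0°) + j·sin(-30.0°)) = 37.07 - j21.4 V
  V4 = 12·(cos(157.5°) + j·sin(157.5°)) = -11.09 + j4.592 V
Step 2 — Sum components: V_total = -64.01 + j108.5 V.
Step 3 — Convert to polar: |V_total| = 126 V, ∠V_total = 120.5°.

V_total = 126∠120.5° V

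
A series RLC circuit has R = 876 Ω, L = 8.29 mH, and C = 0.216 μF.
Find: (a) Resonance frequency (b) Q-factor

Step 1 — Resonance condition Im(Z)=0 gives ω₀ = 1/√(LC).
Step 2 — ω₀ = 1/√(0.00829·2.16e-07) = 2.363e+04 rad/s.
Step 3 — f₀ = ω₀/(2π) = 3761 Hz.
Step 4 — Series Q: Q = ω₀L/R = 2.363e+04·0.00829/876 = 0.2236.

(a) f₀ = 3761 Hz  (b) Q = 0.2236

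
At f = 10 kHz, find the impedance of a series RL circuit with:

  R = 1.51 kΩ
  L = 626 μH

Step 1 — Angular frequency: ω = 2π·f = 2π·1e+04 = 6.283e+04 rad/s.
Step 2 — Component impedances:
  R: Z = R = 1510 Ω
  L: Z = jωL = j·6.283e+04·0.000626 = 0 + j39.33 Ω
Step 3 — Series combination: Z_total = R + L = 1510 + j39.33 Ω = 1511∠1.5° Ω.

Z = 1510 + j39.33 Ω = 1511∠1.5° Ω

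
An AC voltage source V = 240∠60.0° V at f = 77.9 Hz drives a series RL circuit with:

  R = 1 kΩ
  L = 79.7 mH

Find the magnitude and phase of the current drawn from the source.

Step 1 — Angular frequency: ω = 2π·f = 2π·77.9 = 489.5 rad/s.
Step 2 — Component impedances:
  R: Z = R = 1000 Ω
  L: Z = jωL = j·489.5·0.0797 = 0 + j39.01 Ω
Step 3 — Series combination: Z_total = R + L = 1000 + j39.01 Ω = 1001∠2.2° Ω.
Step 4 — Source phasor: V = 240∠60.0° V = 120 + j207.8 V.
Step 5 — Ohm's law: I = V / Z_total = (120 + j207.8) / (1000 + j39.01) = 0.1279 + j0.2029 A.
Step 6 — Convert to polar: |I| = 0.2398 A, ∠I = 57.8°.

I = 0.2398∠57.8° A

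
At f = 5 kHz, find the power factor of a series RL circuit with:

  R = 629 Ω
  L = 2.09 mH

Step 1 — Angular frequency: ω = 2π·f = 2π·5000 = 3.142e+04 rad/s.
Step 2 — Component impedances:
  R: Z = R = 629 Ω
  L: Z = jωL = j·3.142e+04·0.00209 = 0 + j65.66 Ω
Step 3 — Series combination: Z_total = R + L = 629 + j65.66 Ω = 632.4∠6.0° Ω.
Step 4 — Power factor: PF = cos(φ) = Re(Z)/|Z| = 629/632.4 = 0.9946.
Step 5 — Type: Im(Z) = 65.66 ⇒ lagging (phase φ = 6.0°).

PF = 0.9946 (lagging, φ = 6.0°)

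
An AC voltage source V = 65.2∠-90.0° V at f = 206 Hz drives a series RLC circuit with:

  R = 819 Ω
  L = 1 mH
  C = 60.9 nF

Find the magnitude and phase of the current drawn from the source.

Step 1 — Angular frequency: ω = 2π·f = 2π·206 = 1294 rad/s.
Step 2 — Component impedances:
  R: Z = R = 819 Ω
  L: Z = jωL = j·1294·0.001 = 0 + j1.294 Ω
  C: Z = 1/(jωC) = -j/(ω·C) = 0 - j1.269e+04 Ω
Step 3 — Series combination: Z_total = R + L + C = 819 - j1.269e+04 Ω = 1.271e+04∠-86.3° Ω.
Step 4 — Source phasor: V = 65.2∠-90.0° V = 0 - j65.2 V.
Step 5 — Ohm's law: I = V / Z_total = (0 - j65.2) / (819 - j1.269e+04) = 0.005119 - j0.0003305 A.
Step 6 — Convert to polar: |I| = 0.005129 A, ∠I = -3.7°.

I = 0.005129∠-3.7° A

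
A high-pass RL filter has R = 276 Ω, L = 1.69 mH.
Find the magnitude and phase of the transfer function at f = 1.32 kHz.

Step 1 — Angular frequency: ω = 2π·1320 = 8294 rad/s.
Step 2 — Transfer function: H(jω) = jωL/(R + jωL).
Step 3 — Numerator jωL = j·14.02; denominator R + jωL = 276 + j14.02.
Step 4 — H = 0.002572 + j0.05065.
Step 5 — Magnitude: |H| = 0.05072 (-25.9 dB); phase: φ = 87.1°.

|H| = 0.05072 (-25.9 dB), φ = 87.1°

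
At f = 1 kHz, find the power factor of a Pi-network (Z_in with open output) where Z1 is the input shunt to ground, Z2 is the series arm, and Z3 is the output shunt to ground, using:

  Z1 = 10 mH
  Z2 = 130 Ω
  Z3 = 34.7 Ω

Step 1 — Angular frequency: ω = 2π·f = 2π·1000 = 6283 rad/s.
Step 2 — Component impedances:
  Z1: Z = jωL = j·6283·0.01 = 0 + j62.83 Ω
  Z2: Z = R = 130 Ω
  Z3: Z = R = 34.7 Ω
Step 3 — With open output, the series arm Z2 and the output shunt Z3 appear in series to ground: Z2 + Z3 = 164.7 Ω.
Step 4 — Parallel with input shunt Z1: Z_in = Z1 || (Z2 + Z3) = 20.92 + j54.85 Ω = 58.71∠69.1° Ω.
Step 5 — Power factor: PF = cos(φ) = Re(Z)/|Z| = 20.925/58.705 = 0.3564.
Step 6 — Type: Im(Z) = 54.85 ⇒ lagging (phase φ = 69.1°).

PF = 0.3564 (lagging, φ = 69.1°)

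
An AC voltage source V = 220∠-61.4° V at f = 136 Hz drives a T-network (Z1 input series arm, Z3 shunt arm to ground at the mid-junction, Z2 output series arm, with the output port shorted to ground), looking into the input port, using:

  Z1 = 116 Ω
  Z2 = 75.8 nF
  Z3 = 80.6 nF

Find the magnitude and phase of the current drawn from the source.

Step 1 — Angular frequency: ω = 2π·f = 2π·136 = 854.5 rad/s.
Step 2 — Component impedances:
  Z1: Z = R = 116 Ω
  Z2: Z = 1/(jωC) = -j/(ω·C) = 0 - j1.544e+04 Ω
  Z3: Z = 1/(jωC) = -j/(ω·C) = 0 - j1.452e+04 Ω
Step 3 — With the output port shorted to ground, the output series arm Z2 runs from the junction to ground; the shunt arm Z3 also runs from the junction to ground. They appear in parallel: Z3 || Z2 = 0 - j7482 Ω.
Step 4 — Series with input arm Z1: Z_in = Z1 + (Z3 || Z2) = 116 - j7482 Ω = 7483∠-89.1° Ω.
Step 5 — Source phasor: V = 220∠-61.4° V = 105.3 - j193.2 V.
Step 6 — Ohm's law: I = V / Z_total = (105.3 - j193.2) / (116 - j7482) = 0.02603 + j0.01367 A.
Step 7 — Convert to polar: |I| = 0.0294 A, ∠I = 27.7°.

I = 0.0294∠27.7° A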